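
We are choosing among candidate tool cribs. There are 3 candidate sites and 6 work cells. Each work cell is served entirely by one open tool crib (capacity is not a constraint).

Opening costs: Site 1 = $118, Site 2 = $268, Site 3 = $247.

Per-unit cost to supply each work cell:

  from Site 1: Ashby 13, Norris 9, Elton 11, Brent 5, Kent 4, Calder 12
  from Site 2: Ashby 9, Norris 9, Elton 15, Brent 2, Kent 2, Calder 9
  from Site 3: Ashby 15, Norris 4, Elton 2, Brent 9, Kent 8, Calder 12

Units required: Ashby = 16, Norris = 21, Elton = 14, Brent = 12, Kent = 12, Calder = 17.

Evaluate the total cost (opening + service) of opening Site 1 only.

Total cost: 981

Each work cell is assigned to its cheapest site among the open ones.
{Site 1}: Ashby→Site 1 13·16=208, Norris→Site 1 9·21=189, Elton→Site 1 11·14=154, Brent→Site 1 5·12=60, Kent→Site 1 4·12=48, Calder→Site 1 12·17=204. Service 863; fixed 118; total 981.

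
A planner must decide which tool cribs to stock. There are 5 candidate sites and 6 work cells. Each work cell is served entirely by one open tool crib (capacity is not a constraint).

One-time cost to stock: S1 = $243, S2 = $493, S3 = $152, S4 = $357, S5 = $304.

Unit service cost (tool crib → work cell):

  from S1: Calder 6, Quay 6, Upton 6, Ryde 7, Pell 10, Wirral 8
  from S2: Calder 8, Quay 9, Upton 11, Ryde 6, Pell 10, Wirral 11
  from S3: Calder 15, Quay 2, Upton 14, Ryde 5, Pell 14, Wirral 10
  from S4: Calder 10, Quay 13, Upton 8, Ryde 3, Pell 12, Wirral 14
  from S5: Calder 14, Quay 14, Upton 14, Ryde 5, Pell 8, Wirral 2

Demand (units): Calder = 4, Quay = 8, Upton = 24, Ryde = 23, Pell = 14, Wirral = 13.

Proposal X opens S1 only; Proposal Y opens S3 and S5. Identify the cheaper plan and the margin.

Proposal X is cheaper by 253.

Proposal X: {S1}: Calder→S1 6·4=24, Quay→S1 6·8=48, Upton→S1 6·24=144, Ryde→S1 7·23=161, Pell→S1 10·14=140, Wirral→S1 8·13=104. Service 621; fixed 243; total 864.
Proposal Y: {S3, S5}: Calder→S5 14·4=56, Quay→S3 2·8=16, Upton→S3 14·24=336, Ryde→S3 5·23=115, Pell→S5 8·14=112, Wirral→S5 2·13=26. Service 661; fixed 456; total 1117.
Difference: |864 − 1117| = 253.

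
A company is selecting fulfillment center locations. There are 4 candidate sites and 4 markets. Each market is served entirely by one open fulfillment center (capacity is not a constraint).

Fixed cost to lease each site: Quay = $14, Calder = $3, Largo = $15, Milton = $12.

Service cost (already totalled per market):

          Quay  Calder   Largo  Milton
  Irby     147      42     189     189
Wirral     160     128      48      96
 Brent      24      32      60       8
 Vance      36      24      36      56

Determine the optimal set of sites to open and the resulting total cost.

For any fixed open set, each market goes to its cheapest open site; total = fixed + service.
{Calder, Largo, Milton}: Irby→Calder 42, Wirral→Largo 48, Brent→Milton 8, Vance→Calder 24. Service 122; fixed 30; total 152.
{Calder, Largo}: Irby→Calder 42, Wirral→Largo 48, Brent→Calder 32, Vance→Calder 24. Service 146; fixed 18; total 164.
{Quay, Calder, Largo, Milton}: service 122 + fixed 44 = 166
{Calder}: service 226 + fixed 3 = 229
(All 15 nonempty subsets were checked; Calder, Largo and Milton is lowest.)

Open Calder, Largo and Milton; minimum total cost 152.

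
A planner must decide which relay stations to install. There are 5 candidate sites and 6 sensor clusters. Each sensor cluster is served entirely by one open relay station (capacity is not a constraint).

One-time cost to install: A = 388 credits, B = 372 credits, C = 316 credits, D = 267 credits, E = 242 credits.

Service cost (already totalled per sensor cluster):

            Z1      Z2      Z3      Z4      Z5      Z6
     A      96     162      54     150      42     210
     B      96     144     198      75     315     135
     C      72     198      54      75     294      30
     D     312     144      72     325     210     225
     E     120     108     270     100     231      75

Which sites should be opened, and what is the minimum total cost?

Open C only; minimum total cost 1039.

For any fixed open set, each sensor cluster goes to its cheapest open site; total = fixed + service.
{C}: Z1→C 72, Z2→C 198, Z3→C 54, Z4→C 75, Z5→C 294, Z6→C 30. Service 723; fixed 316; total 1039.
{A}: service 714 + fixed 388 = 1102
{A, E}: service 475 + fixed 630 = 1105
{A, B, C, D, E}: service 381 + fixed 1585 = 1966
No other subset beats 1039.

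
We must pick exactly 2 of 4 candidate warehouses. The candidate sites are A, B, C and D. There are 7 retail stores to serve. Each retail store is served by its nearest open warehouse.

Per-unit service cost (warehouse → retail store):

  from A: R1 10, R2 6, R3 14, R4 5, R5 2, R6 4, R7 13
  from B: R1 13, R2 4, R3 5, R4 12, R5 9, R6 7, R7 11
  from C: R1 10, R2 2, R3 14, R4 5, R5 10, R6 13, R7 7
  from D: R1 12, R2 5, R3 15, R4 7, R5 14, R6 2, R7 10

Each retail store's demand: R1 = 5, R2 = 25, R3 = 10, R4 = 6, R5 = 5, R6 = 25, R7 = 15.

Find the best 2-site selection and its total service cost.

Choose C and D; total service cost 475.

With exactly 2 open, each retail store uses its cheapest among the chosen.
{C, D}: R1→C 10·5=50, R2→C 2·25=50, R3→C 14·10=140, R4→C 5·6=30, R5→C 10·5=50, R6→D 2·25=50, R7→C 7·15=105. Service cost 475.
{A, C}: service cost 485
{B, D}: service cost 497
Among all 6 size-2 choices, {C, D} is lowest.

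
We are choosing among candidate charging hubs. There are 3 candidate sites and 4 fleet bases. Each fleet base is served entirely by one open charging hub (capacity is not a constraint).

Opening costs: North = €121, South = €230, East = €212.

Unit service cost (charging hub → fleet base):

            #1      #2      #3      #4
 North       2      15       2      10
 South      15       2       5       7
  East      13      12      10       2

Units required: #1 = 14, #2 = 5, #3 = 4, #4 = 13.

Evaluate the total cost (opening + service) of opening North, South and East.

Total cost: 635

Each fleet base is assigned to its cheapest site among the open ones.
{North, South, East}: #1→North 2·14=28, #2→South 2·5=10, #3→North 2·4=8, #4→East 2·13=26. Service 72; fixed 563; total 635.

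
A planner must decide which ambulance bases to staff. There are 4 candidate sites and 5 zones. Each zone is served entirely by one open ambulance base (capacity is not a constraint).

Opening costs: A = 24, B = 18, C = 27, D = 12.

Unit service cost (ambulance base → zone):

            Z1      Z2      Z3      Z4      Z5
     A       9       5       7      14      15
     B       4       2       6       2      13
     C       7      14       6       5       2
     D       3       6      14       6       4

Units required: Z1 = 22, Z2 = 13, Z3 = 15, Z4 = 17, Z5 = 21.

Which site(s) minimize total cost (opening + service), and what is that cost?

For any fixed open set, each zone goes to its cheapest open site; total = fixed + service.
{B, C, D}: Z1→D 3·22=66, Z2→B 2·13=26, Z3→B 6·15=90, Z4→B 2·17=34, Z5→C 2·21=42. Service 258; fixed 57; total 315.
{B, C}: Z1→B 4·22=88, Z2→B 2·13=26, Z3→B 6·15=90, Z4→B 2·17=34, Z5→C 2·21=42. Service 280; fixed 45; total 325.
{B, D}: Z1→D 3·22=66, Z2→B 2·13=26, Z3→B 6·15=90, Z4→B 2·17=34, Z5→D 4·21=84. Service 300; fixed 30; total 330.
{A, B, C, D}: Z1→D 3·22=66, Z2→B 2·13=26, Z3→B 6·15=90, Z4→B 2·17=34, Z5→C 2·21=42. Service 258; fixed 81; total 339.
No other subset beats 315.

Open B, C and D; minimum total cost 315.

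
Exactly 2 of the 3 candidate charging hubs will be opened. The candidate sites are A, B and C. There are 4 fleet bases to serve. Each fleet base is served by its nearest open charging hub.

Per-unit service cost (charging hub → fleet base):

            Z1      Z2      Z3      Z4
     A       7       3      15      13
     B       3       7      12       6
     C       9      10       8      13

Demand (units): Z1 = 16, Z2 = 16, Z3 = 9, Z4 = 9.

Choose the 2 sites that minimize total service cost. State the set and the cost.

With exactly 2 open, each fleet base uses its cheapest among the chosen.
{A, B}: Z1→B 3·16=48, Z2→A 3·16=48, Z3→B 12·9=108, Z4→B 6·9=54. Service cost 258.
{B, C}: service cost 286
{A, C}: service cost 349
Among all 3 size-2 choices, {A, B} is lowest.

Choose A and B; total service cost 258.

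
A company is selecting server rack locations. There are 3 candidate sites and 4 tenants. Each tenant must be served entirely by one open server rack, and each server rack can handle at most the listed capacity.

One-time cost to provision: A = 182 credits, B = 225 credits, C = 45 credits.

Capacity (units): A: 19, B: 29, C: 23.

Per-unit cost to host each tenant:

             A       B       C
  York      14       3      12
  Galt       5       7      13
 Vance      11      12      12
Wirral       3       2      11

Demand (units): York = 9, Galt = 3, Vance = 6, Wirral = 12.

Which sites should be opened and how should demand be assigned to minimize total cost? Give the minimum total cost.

Open {B, C}: York→B 3·9=27, Galt→B 7·3=21, Vance→C 12·6=72, Wirral→B 2·12=24.
Loads: B carries 24/29, C carries 6/23. Service 144; fixed 270; total 414.
Next best feasible plan costs 432.

Minimum total cost: 414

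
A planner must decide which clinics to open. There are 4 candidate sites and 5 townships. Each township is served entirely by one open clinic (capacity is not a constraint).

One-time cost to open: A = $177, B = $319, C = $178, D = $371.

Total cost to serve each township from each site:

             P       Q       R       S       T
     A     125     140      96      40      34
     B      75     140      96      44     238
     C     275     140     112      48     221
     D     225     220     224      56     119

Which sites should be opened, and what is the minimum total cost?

Open A only; minimum total cost 612.

For any fixed open set, each township goes to its cheapest open site; total = fixed + service.
{A}: P→A 125, Q→A 140, R→A 96, S→A 40, T→A 34. Service 435; fixed 177; total 612.
{A, C}: service 435 + fixed 355 = 790
{A, B}: service 385 + fixed 496 = 881
{A, B, C, D}: service 385 + fixed 1045 = 1430
No other subset beats 612.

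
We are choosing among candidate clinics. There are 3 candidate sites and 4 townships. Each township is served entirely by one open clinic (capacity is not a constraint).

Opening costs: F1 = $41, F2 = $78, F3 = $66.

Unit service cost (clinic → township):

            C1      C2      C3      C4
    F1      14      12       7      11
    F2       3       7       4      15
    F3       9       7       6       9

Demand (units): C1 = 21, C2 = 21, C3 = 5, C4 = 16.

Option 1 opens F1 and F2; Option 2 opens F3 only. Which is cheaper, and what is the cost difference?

Option 1 is cheaper by 51.

Option 1: {F1, F2}: C1→F2 3·21=63, C2→F2 7·21=147, C3→F2 4·5=20, C4→F1 11·16=176. Service 406; fixed 119; total 525.
Option 2: {F3}: C1→F3 9·21=189, C2→F3 7·21=147, C3→F3 6·5=30, C4→F3 9·16=144. Service 510; fixed 66; total 576.
Difference: |525 − 576| = 51.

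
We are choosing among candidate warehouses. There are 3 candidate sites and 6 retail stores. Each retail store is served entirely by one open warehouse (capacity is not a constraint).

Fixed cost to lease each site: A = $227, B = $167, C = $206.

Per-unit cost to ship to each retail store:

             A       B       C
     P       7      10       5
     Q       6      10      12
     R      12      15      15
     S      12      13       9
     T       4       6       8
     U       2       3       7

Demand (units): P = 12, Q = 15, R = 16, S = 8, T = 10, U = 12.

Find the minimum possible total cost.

Minimum total cost: 753

For any fixed open set, each retail store goes to its cheapest open site; total = fixed + service.
{A}: P→A 7·12=84, Q→A 6·15=90, R→A 12·16=192, S→A 12·8=96, T→A 4·10=40, U→A 2·12=24. Service 526; fixed 227; total 753.
{B}: P→B 10·12=120, Q→B 10·15=150, R→B 15·16=240, S→B 13·8=104, T→B 6·10=60, U→B 3·12=36. Service 710; fixed 167; total 877.
{A, C}: service 478 + fixed 433 = 911
{A, B, C}: P→C 5·12=60, Q→A 6·15=90, R→A 12·16=192, S→C 9·8=72, T→A 4·10=40, U→A 2·12=24. Service 478; fixed 600; total 1078.
No other subset beats 753.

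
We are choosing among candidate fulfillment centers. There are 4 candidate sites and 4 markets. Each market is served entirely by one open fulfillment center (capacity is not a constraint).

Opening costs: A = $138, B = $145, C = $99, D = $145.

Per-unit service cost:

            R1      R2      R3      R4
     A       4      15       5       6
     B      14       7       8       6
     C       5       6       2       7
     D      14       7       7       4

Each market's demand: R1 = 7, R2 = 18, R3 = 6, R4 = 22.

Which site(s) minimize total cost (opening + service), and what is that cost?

Open C only; minimum total cost 408.

For any fixed open set, each market goes to its cheapest open site; total = fixed + service.
{C}: R1→C 5·7=35, R2→C 6·18=108, R3→C 2·6=12, R4→C 7·22=154. Service 309; fixed 99; total 408.
{C, D}: service 243 + fixed 244 = 487
{D}: R1→D 14·7=98, R2→D 7·18=126, R3→D 7·6=42, R4→D 4·22=88. Service 354; fixed 145; total 499.
{A, B, C, D}: R1→A 4·7=28, R2→C 6·18=108, R3→C 2·6=12, R4→D 4·22=88. Service 236; fixed 527; total 763.
No other subset beats 408.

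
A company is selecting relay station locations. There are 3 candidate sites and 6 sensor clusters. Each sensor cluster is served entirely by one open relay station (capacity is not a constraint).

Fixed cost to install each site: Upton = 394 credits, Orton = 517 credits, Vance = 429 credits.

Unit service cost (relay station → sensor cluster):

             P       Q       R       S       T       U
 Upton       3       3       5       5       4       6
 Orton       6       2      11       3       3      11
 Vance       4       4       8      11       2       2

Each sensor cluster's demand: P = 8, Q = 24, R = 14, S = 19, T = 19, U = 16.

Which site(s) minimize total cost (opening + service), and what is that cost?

Open Upton only; minimum total cost 827.

For any fixed open set, each sensor cluster goes to its cheapest open site; total = fixed + service.
{Upton}: P→Upton 3·8=24, Q→Upton 3·24=72, R→Upton 5·14=70, S→Upton 5·19=95, T→Upton 4·19=76, U→Upton 6·16=96. Service 433; fixed 394; total 827.
{Vance}: P→Vance 4·8=32, Q→Vance 4·24=96, R→Vance 8·14=112, S→Vance 11·19=209, T→Vance 2·19=38, U→Vance 2·16=32. Service 519; fixed 429; total 948.
{Orton}: service 540 + fixed 517 = 1057
{Upton, Orton, Vance}: service 269 + fixed 1340 = 1609
(All 7 nonempty subsets were checked; Upton only is lowest.)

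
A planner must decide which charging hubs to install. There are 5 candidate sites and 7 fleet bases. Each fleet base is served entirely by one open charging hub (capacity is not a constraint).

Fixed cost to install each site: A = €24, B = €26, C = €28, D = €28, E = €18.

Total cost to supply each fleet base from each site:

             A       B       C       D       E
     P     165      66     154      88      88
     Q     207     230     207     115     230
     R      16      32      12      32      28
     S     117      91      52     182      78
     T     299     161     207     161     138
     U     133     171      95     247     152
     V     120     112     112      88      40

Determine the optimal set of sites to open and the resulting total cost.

For any fixed open set, each fleet base goes to its cheapest open site; total = fixed + service.
{C, D, E}: P→D 88, Q→D 115, R→C 12, S→C 52, T→E 138, U→C 95, V→E 40. Service 540; fixed 74; total 614.
{B, C, D, E}: service 518 + fixed 100 = 618
{A, C, D, E}: service 540 + fixed 98 = 638
{A, B, C, D, E}: service 518 + fixed 124 = 642
No other subset beats 614.

Open C, D and E; minimum total cost 614.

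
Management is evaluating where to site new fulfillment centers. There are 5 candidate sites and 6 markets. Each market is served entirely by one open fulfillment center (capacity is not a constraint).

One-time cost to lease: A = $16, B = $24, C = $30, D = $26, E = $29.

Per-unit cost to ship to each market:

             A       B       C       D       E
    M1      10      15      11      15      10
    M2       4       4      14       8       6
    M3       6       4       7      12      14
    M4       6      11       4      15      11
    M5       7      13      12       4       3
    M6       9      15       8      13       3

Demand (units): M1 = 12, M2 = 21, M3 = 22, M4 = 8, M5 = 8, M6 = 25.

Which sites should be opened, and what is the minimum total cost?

Open B, C and E; minimum total cost 506.

For any fixed open set, each market goes to its cheapest open site; total = fixed + service.
{B, C, E}: M1→E 10·12=120, M2→B 4·21=84, M3→B 4·22=88, M4→C 4·8=32, M5→E 3·8=24, M6→E 3·25=75. Service 423; fixed 83; total 506.
{A, B, E}: service 439 + fixed 69 = 508
{A, B, C, E}: service 423 + fixed 99 = 522
{A, B, C, D, E}: service 423 + fixed 125 = 548
No other subset beats 506.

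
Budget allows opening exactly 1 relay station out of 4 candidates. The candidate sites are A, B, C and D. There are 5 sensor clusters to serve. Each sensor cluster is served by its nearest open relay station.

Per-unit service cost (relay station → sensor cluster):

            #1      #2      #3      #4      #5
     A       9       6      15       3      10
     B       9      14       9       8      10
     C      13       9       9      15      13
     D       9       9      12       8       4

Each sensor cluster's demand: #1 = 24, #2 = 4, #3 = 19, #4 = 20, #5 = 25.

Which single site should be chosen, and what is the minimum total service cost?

Choose D only; total service cost 740.

With exactly 1 open, each sensor cluster uses its cheapest among the chosen.
{D}: #1→D 9·24=216, #2→D 9·4=36, #3→D 12·19=228, #4→D 8·20=160, #5→D 4·25=100. Service cost 740.
{A}: service cost 835
{B}: service cost 853
Among all 4 size-1 choices, {D} is lowest.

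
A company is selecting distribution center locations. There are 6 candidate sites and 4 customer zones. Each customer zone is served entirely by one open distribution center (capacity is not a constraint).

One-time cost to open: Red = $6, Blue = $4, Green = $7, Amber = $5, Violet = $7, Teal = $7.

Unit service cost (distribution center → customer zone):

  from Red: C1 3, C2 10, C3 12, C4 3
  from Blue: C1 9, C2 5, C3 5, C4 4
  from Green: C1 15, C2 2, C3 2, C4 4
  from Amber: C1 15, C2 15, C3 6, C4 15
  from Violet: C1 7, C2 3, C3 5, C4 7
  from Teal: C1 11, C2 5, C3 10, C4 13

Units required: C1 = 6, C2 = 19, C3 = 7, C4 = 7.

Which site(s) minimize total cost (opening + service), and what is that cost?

Open Red and Green; minimum total cost 104.

For any fixed open set, each customer zone goes to its cheapest open site; total = fixed + service.
{Red, Green}: C1→Red 3·6=18, C2→Green 2·19=38, C3→Green 2·7=14, C4→Red 3·7=21. Service 91; fixed 13; total 104.
{Red, Blue, Green}: service 91 + fixed 17 = 108
{Red, Green, Amber}: service 91 + fixed 18 = 109
{Red, Blue, Green, Amber, Violet, Teal}: C1→Red 3·6=18, C2→Green 2·19=38, C3→Green 2·7=14, C4→Red 3·7=21. Service 91; fixed 36; total 127.
No other subset beats 104.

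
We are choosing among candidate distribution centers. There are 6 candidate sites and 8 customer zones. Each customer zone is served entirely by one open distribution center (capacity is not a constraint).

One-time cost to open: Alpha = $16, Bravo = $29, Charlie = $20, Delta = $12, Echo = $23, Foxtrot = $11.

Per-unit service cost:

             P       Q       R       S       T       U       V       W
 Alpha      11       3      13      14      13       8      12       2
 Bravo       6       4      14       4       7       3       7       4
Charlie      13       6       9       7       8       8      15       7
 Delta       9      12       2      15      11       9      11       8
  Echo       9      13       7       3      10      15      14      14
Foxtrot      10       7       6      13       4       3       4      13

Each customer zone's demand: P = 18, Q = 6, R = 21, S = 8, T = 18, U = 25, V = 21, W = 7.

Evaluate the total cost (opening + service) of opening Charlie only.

Each customer zone is assigned to its cheapest site among the open ones.
{Charlie}: P→Charlie 13·18=234, Q→Charlie 6·6=36, R→Charlie 9·21=189, S→Charlie 7·8=56, T→Charlie 8·18=144, U→Charlie 8·25=200, V→Charlie 15·21=315, W→Charlie 7·7=49. Service 1223; fixed 20; total 1243.

Total cost: 1243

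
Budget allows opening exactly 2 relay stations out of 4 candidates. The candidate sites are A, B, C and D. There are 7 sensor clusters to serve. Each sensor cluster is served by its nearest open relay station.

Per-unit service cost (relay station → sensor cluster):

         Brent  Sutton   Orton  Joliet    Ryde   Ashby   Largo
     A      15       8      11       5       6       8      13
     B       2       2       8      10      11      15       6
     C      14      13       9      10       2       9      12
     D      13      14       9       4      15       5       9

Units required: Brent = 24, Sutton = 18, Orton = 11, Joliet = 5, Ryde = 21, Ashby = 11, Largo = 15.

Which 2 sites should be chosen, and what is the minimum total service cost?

Choose B and C; total service cost 453.

With exactly 2 open, each sensor cluster uses its cheapest among the chosen.
{B, C}: Brent→B 2·24=48, Sutton→B 2·18=36, Orton→B 8·11=88, Joliet→B 10·5=50, Ryde→C 2·21=42, Ashby→C 9·11=99, Largo→B 6·15=90. Service cost 453.
{A, B}: service cost 501
{B, D}: service cost 568
Among all 6 size-2 choices, {B, C} is lowest.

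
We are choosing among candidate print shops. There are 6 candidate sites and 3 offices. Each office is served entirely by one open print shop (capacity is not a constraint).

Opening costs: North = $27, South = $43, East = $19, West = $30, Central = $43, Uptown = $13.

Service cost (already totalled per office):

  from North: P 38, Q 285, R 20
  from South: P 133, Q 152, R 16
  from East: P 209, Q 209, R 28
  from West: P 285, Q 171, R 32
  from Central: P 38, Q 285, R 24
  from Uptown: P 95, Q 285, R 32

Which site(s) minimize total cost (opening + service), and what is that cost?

For any fixed open set, each office goes to its cheapest open site; total = fixed + service.
{North, South}: P→North 38, Q→South 152, R→South 16. Service 206; fixed 70; total 276.
{North, West}: P→North 38, Q→West 171, R→North 20. Service 229; fixed 57; total 286.
{North, South, Uptown}: P→North 38, Q→South 152, R→South 16. Service 206; fixed 83; total 289.
{North, South, East, West, Central, Uptown}: service 206 + fixed 175 = 381
No other subset beats 276.

Open North and South; minimum total cost 276.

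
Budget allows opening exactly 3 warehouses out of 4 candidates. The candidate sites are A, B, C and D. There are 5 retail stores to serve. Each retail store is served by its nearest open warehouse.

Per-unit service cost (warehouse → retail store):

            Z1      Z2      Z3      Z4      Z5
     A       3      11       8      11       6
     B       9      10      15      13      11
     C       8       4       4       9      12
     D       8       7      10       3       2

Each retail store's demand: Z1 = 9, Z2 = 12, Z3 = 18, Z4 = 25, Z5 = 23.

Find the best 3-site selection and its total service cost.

Choose A, C and D; total service cost 268.

With exactly 3 open, each retail store uses its cheapest among the chosen.
{A, C, D}: Z1→A 3·9=27, Z2→C 4·12=48, Z3→C 4·18=72, Z4→D 3·25=75, Z5→D 2·23=46. Service cost 268.
{B, C, D}: service cost 313
{A, B, D}: service cost 376
Among all 4 size-3 choices, {A, C, D} is lowest.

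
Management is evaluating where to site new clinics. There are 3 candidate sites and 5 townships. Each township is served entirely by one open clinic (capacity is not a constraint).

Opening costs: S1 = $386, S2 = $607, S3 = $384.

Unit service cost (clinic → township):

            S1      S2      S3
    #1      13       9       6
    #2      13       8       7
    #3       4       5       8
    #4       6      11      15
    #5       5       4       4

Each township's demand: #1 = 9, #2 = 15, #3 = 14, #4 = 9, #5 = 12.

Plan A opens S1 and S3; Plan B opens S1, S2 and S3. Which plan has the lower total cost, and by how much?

Plan A: {S1, S3}: #1→S3 6·9=54, #2→S3 7·15=105, #3→S1 4·14=56, #4→S1 6·9=54, #5→S3 4·12=48. Service 317; fixed 770; total 1087.
Plan B: {S1, S2, S3}: #1→S3 6·9=54, #2→S3 7·15=105, #3→S1 4·14=56, #4→S1 6·9=54, #5→S2 4·12=48. Service 317; fixed 1377; total 1694.
Difference: |1087 − 1694| = 607.

Plan A is cheaper by 607.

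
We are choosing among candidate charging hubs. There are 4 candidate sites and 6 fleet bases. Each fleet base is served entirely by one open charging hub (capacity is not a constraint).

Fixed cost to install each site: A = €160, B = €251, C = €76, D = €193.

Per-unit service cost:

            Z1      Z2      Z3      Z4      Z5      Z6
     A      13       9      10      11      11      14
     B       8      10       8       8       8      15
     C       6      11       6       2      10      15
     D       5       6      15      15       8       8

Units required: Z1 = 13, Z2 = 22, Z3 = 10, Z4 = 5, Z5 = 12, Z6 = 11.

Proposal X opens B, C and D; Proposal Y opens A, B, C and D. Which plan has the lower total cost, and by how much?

Proposal X is cheaper by 160.

Proposal X: {B, C, D}: Z1→D 5·13=65, Z2→D 6·22=132, Z3→C 6·10=60, Z4→C 2·5=10, Z5→B 8·12=96, Z6→D 8·11=88. Service 451; fixed 520; total 971.
Proposal Y: {A, B, C, D}: Z1→D 5·13=65, Z2→D 6·22=132, Z3→C 6·10=60, Z4→C 2·5=10, Z5→B 8·12=96, Z6→D 8·11=88. Service 451; fixed 680; total 1131.
Difference: |971 − 1131| = 160.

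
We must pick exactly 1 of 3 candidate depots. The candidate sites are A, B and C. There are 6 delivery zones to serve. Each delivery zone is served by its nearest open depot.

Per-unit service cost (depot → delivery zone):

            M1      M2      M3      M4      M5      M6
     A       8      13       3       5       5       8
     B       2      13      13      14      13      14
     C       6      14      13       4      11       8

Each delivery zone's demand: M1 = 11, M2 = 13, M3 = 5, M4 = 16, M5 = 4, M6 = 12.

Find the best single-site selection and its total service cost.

With exactly 1 open, each delivery zone uses its cheapest among the chosen.
{A}: M1→A 8·11=88, M2→A 13·13=169, M3→A 3·5=15, M4→A 5·16=80, M5→A 5·4=20, M6→A 8·12=96. Service cost 468.
{C}: service cost 517
{B}: service cost 700
Among all 3 size-1 choices, {A} is lowest.

Choose A only; total service cost 468.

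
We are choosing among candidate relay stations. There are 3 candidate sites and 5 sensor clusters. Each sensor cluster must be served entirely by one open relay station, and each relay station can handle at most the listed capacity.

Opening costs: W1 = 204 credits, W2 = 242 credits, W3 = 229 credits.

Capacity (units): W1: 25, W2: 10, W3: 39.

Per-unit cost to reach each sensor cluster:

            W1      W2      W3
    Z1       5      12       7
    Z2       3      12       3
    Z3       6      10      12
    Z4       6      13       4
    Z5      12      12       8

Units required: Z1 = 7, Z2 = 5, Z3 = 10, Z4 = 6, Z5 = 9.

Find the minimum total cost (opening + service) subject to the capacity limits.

Open {W3}: Z1→W3 7·7=49, Z2→W3 3·5=15, Z3→W3 12·10=120, Z4→W3 4·6=24, Z5→W3 8·9=72.
Loads: W3 carries 37/39. Service 280; fixed 229; total 509.
Next best feasible plan costs 639.

Minimum total cost: 509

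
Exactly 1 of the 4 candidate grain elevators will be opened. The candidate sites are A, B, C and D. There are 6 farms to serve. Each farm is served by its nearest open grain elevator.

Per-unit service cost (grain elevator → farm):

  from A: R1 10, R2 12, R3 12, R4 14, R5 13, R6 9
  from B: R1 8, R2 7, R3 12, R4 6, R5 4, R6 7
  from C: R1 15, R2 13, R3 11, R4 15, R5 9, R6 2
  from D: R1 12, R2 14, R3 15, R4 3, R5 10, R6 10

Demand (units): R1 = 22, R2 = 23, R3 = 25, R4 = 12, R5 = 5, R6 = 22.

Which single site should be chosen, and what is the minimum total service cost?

With exactly 1 open, each farm uses its cheapest among the chosen.
{B}: R1→B 8·22=176, R2→B 7·23=161, R3→B 12·25=300, R4→B 6·12=72, R5→B 4·5=20, R6→B 7·22=154. Service cost 883.
{C}: service cost 1173
{A}: service cost 1227
Among all 4 size-1 choices, {B} is lowest.

Choose B only; total service cost 883.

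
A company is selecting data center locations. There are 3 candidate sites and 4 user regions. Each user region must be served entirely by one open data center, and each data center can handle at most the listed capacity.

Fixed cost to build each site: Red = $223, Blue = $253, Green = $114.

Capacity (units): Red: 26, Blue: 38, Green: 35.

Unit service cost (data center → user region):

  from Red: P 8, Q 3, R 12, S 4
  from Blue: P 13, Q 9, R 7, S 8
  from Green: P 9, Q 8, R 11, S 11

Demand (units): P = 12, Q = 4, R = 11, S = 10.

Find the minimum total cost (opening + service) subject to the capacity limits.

Minimum total cost: 602

Open {Blue}: P→Blue 13·12=156, Q→Blue 9·4=36, R→Blue 7·11=77, S→Blue 8·10=80.
Loads: Blue carries 37/38. Service 349; fixed 253; total 602.
Next best feasible plan costs 606.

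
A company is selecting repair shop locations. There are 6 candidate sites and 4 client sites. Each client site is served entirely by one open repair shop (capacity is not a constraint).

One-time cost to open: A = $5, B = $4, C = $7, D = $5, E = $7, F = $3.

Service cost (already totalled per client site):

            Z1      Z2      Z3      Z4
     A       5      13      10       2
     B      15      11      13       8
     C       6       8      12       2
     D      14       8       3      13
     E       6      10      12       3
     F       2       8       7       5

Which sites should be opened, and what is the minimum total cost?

For any fixed open set, each client site goes to its cheapest open site; total = fixed + service.
{F}: Z1→F 2, Z2→F 8, Z3→F 7, Z4→F 5. Service 22; fixed 3; total 25.
{D, F}: service 18 + fixed 8 = 26
{A, F}: Z1→F 2, Z2→F 8, Z3→F 7, Z4→A 2. Service 19; fixed 8; total 27.
{A, B, C, D, E, F}: Z1→F 2, Z2→C 8, Z3→D 3, Z4→A 2. Service 15; fixed 31; total 46.
No other subset beats 25.

Open F only; minimum total cost 25.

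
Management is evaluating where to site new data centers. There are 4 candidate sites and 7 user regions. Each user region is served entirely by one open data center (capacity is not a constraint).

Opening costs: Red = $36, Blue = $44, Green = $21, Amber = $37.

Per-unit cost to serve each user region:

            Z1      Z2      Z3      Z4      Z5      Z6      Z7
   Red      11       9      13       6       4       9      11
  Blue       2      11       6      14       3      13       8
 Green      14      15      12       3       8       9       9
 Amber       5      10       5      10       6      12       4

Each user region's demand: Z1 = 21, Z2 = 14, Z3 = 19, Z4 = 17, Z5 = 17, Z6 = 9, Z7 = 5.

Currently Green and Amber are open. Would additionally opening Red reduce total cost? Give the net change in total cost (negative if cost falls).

Current service cost with {Green, Amber}: 594.
Adding Red: each user region re-picks its cheapest; new service cost 546, saving 48.
Extra fixed cost: 36. Net change = 36 − 48 = -12.
(Totals: 652 → 640.)

Yes — net change −12 (cost falls by 12).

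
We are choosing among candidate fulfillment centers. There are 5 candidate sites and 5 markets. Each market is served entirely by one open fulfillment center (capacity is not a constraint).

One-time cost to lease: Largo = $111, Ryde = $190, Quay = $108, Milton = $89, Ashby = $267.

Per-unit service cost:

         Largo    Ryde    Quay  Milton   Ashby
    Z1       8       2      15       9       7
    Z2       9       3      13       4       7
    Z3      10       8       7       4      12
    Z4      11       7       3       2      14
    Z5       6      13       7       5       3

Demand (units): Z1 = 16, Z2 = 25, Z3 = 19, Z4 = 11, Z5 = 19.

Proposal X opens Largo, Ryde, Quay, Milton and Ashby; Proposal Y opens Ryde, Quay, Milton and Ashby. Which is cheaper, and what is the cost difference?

Proposal X: {Largo, Ryde, Quay, Milton, Ashby}: Z1→Ryde 2·16=32, Z2→Ryde 3·25=75, Z3→Milton 4·19=76, Z4→Milton 2·11=22, Z5→Ashby 3·19=57. Service 262; fixed 765; total 1027.
Proposal Y: {Ryde, Quay, Milton, Ashby}: Z1→Ryde 2·16=32, Z2→Ryde 3·25=75, Z3→Milton 4·19=76, Z4→Milton 2·11=22, Z5→Ashby 3·19=57. Service 262; fixed 654; total 916.
Difference: |1027 − 916| = 111.

Proposal Y is cheaper by 111.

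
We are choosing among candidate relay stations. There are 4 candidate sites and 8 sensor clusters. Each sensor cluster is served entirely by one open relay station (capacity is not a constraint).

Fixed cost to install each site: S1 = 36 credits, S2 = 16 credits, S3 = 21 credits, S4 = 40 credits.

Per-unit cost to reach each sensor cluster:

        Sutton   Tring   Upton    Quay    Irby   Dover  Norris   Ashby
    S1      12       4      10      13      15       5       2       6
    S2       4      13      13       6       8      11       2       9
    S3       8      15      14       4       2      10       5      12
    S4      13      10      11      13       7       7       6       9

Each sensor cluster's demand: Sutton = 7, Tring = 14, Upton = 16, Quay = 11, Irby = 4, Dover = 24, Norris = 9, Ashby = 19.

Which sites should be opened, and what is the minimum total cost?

For any fixed open set, each sensor cluster goes to its cheapest open site; total = fixed + service.
{S1, S2, S3}: Sutton→S2 4·7=28, Tring→S1 4·14=56, Upton→S1 10·16=160, Quay→S3 4·11=44, Irby→S3 2·4=8, Dover→S1 5·24=120, Norris→S1 2·9=18, Ashby→S1 6·19=114. Service 548; fixed 73; total 621.
{S1, S3}: Sutton→S3 8·7=56, Tring→S1 4·14=56, Upton→S1 10·16=160, Quay→S3 4·11=44, Irby→S3 2·4=8, Dover→S1 5·24=120, Norris→S1 2·9=18, Ashby→S1 6·19=114. Service 576; fixed 57; total 633.
{S1, S2}: Sutton→S2 4·7=28, Tring→S1 4·14=56, Upton→S1 10·16=160, Quay→S2 6·11=66, Irby→S2 8·4=32, Dover→S1 5·24=120, Norris→S1 2·9=18, Ashby→S1 6·19=114. Service 594; fixed 52; total 646.
{S1, S2, S3, S4}: service 548 + fixed 113 = 661
(All 15 nonempty subsets were checked; S1, S2 and S3 is lowest.)

Open S1, S2 and S3; minimum total cost 621.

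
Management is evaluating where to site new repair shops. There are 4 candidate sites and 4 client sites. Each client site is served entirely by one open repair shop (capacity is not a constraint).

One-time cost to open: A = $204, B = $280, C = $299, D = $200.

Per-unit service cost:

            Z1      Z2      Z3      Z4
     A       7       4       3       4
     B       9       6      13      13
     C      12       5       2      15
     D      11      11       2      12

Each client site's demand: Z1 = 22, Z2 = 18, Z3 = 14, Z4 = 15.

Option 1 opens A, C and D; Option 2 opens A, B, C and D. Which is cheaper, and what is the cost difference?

Option 1: {A, C, D}: Z1→A 7·22=154, Z2→A 4·18=72, Z3→C 2·14=28, Z4→A 4·15=60. Service 314; fixed 703; total 1017.
Option 2: {A, B, C, D}: Z1→A 7·22=154, Z2→A 4·18=72, Z3→C 2·14=28, Z4→A 4·15=60. Service 314; fixed 983; total 1297.
Difference: |1017 − 1297| = 280.

Option 1 is cheaper by 280.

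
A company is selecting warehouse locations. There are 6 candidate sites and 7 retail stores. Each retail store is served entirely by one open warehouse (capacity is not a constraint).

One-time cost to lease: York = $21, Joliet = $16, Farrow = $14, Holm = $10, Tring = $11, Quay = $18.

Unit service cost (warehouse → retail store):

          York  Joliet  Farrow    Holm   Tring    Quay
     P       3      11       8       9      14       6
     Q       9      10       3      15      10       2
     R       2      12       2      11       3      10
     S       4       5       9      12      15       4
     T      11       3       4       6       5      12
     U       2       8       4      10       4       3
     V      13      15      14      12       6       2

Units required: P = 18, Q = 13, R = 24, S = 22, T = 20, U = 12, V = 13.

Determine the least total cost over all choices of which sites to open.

Minimum total cost: 381

For any fixed open set, each retail store goes to its cheapest open site; total = fixed + service.
{York, Joliet, Quay}: P→York 3·18=54, Q→Quay 2·13=26, R→York 2·24=48, S→York 4·22=88, T→Joliet 3·20=60, U→York 2·12=24, V→Quay 2·13=26. Service 326; fixed 55; total 381.
{York, Joliet, Holm, Quay}: P→York 3·18=54, Q→Quay 2·13=26, R→York 2·24=48, S→York 4·22=88, T→Joliet 3·20=60, U→York 2·12=24, V→Quay 2·13=26. Service 326; fixed 65; total 391.
{York, Joliet, Tring, Quay}: P→York 3·18=54, Q→Quay 2·13=26, R→York 2·24=48, S→York 4·22=88, T→Joliet 3·20=60, U→York 2·12=24, V→Quay 2·13=26. Service 326; fixed 66; total 392.
{York, Joliet, Farrow, Holm, Tring, Quay}: service 326 + fixed 90 = 416
No other subset beats 381.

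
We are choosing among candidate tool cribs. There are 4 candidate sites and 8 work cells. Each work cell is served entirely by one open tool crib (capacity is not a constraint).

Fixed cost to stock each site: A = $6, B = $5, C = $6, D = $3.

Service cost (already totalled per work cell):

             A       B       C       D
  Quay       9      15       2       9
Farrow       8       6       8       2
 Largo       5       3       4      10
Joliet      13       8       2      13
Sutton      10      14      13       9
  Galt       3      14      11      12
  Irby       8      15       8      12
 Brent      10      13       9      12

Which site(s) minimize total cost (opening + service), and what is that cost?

Open A, C and D; minimum total cost 54.

For any fixed open set, each work cell goes to its cheapest open site; total = fixed + service.
{A, C, D}: Quay→C 2, Farrow→D 2, Largo→C 4, Joliet→C 2, Sutton→D 9, Galt→A 3, Irby→A 8, Brent→C 9. Service 39; fixed 15; total 54.
{C, D}: Quay→C 2, Farrow→D 2, Largo→C 4, Joliet→C 2, Sutton→D 9, Galt→C 11, Irby→C 8, Brent→C 9. Service 47; fixed 9; total 56.
{A, B, C, D}: Quay→C 2, Farrow→D 2, Largo→B 3, Joliet→C 2, Sutton→D 9, Galt→A 3, Irby→A 8, Brent→C 9. Service 38; fixed 20; total 58.
{D}: service 79 + fixed 3 = 82
No other subset beats 54.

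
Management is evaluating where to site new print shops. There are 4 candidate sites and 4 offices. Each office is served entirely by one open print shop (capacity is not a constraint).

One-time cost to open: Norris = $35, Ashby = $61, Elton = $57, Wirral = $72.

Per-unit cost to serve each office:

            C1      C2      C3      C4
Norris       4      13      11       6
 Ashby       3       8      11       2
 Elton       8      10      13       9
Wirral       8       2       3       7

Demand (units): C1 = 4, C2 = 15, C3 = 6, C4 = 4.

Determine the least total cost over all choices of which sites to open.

For any fixed open set, each office goes to its cheapest open site; total = fixed + service.
{Wirral}: C1→Wirral 8·4=32, C2→Wirral 2·15=30, C3→Wirral 3·6=18, C4→Wirral 7·4=28. Service 108; fixed 72; total 180.
{Norris, Wirral}: service 88 + fixed 107 = 195
{Ashby, Wirral}: service 68 + fixed 133 = 201
{Norris, Ashby, Elton, Wirral}: service 68 + fixed 225 = 293
No other subset beats 180.

Minimum total cost: 180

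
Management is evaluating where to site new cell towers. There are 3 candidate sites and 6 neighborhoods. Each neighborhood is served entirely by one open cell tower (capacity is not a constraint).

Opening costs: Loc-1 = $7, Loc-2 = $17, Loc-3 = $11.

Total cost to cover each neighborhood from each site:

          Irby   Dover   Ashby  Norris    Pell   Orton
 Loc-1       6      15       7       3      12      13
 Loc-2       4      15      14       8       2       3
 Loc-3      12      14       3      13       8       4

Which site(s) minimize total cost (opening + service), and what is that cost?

For any fixed open set, each neighborhood goes to its cheapest open site; total = fixed + service.
{Loc-1, Loc-3}: Irby→Loc-1 6, Dover→Loc-3 14, Ashby→Loc-3 3, Norris→Loc-1 3, Pell→Loc-3 8, Orton→Loc-3 4. Service 38; fixed 18; total 56.
{Loc-1, Loc-2}: Irby→Loc-2 4, Dover→Loc-1 15, Ashby→Loc-1 7, Norris→Loc-1 3, Pell→Loc-2 2, Orton→Loc-2 3. Service 34; fixed 24; total 58.
{Loc-2, Loc-3}: service 34 + fixed 28 = 62
{Loc-1, Loc-2, Loc-3}: Irby→Loc-2 4, Dover→Loc-3 14, Ashby→Loc-3 3, Norris→Loc-1 3, Pell→Loc-2 2, Orton→Loc-2 3. Service 29; fixed 35; total 64.
No other subset beats 56.

Open Loc-1 and Loc-3; minimum total cost 56.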